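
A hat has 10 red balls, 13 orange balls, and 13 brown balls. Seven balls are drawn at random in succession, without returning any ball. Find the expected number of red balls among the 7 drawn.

35/18

By linearity of expectation, E[X] = Σ P(draw i is red); by symmetry each draw (even without replacement) has P(red) = 10/36.
E[X] = 7 · 10/36 = 35/18 ≈ 1.9444.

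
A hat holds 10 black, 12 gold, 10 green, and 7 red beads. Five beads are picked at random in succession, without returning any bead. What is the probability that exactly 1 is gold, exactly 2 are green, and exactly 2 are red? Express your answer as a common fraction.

Unordered draws without replacement: count favorable combinations over C(39,5).
Favorable = C(10,0) · C(12,1) · C(10,2) · C(7,2) = 11340; total = C(39,5) = 575757.
P = 11340/575757 = 180/9139 ≈ 0.0197.

180/9139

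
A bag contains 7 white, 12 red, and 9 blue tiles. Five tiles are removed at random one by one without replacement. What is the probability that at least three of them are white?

193/2340

Sum the hypergeometric tail for j = 3,…,5 white tiles.
Favorable = C(7,3)·C(21,2) + C(7,4)·C(21,1) + C(7,5)·C(21,0) = 8106; total = C(28,5) = 98280.
P = 8106/98280 = 193/2340 ≈ 0.0825.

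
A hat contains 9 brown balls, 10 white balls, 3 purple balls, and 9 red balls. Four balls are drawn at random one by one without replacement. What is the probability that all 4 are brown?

Unordered draws without replacement: count favorable combinations over C(31,4).
Favorable = C(9,4) · C(10,0) · C(3,0) · C(9,0) = 126; total = C(31,4) = 31465.
P = 126/31465 = 18/4495 ≈ 0.0040.

18/4495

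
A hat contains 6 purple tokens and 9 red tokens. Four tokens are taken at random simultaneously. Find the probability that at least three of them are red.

6/13

Sum the hypergeometric tail for j = 3,…,4 red tokens.
Favorable = C(9,3)·C(6,1) + C(9,4)·C(6,0) = 630; total = C(15,4) = 1365.
P = 630/1365 = 6/13 ≈ 0.4615.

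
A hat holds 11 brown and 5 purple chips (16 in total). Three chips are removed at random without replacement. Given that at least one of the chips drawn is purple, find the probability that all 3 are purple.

P(all 3 purple) = C(5,3)/C(16,3) = 1/56; P(at least one purple) = 1 − C(11,3)/C(16,3) = 79/112.
Since 'all 3 purple' ⊆ 'at least one purple', P(all 3 | at least one) = 1/56 / 79/112 = 2/79 ≈ 0.0253.

2/79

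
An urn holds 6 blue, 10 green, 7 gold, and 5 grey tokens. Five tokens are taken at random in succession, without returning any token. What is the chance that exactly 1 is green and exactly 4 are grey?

5/9828

Unordered draws without replacement: count favorable combinations over C(28,5).
Favorable = C(6,0) · C(10,1) · C(7,0) · C(5,4) = 50; total = C(28,5) = 98280.
P = 50/98280 = 5/9828 ≈ 0.0005.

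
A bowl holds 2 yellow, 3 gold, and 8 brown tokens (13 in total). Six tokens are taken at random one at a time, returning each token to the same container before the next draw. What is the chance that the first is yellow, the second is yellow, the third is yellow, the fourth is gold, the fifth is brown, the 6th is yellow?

Multiply the conditional probability of each draw in order, with replacement (the composition resets each draw).
P = (2/13) · (2/13) · (2/13) · (3/13) · (8/13) · (2/13) = 384/4826809 ≈ 0.0001.

384/4826809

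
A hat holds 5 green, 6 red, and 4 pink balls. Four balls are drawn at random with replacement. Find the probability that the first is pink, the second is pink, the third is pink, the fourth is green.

Multiply the conditional probability of each draw in order, with replacement (the composition resets each draw).
P = (4/15) · (4/15) · (4/15) · (5/15) = 64/10125 ≈ 0.0063.

64/10125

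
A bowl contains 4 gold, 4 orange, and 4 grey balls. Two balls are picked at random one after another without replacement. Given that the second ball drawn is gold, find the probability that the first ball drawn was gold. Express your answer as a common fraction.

P(first=gold and the second ball drawn is gold) = (4/12)·(3/11) = 1/11.
P(the second ball drawn is gold) = Σ over first color = 1/11 + 4/33 + 4/33 = 1/3.
By Bayes, P(first=gold | the second ball drawn is gold) = 1/11 / 1/3 = 3/11 ≈ 0.2727.

3/11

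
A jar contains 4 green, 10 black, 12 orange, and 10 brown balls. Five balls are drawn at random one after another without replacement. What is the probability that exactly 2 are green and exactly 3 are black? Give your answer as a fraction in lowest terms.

5/2618

Unordered draws without replacement: count favorable combinations over C(36,5).
Favorable = C(4,2) · C(10,3) · C(12,0) · C(10,0) = 720; total = C(36,5) = 376992.
P = 720/376992 = 5/2618 ≈ 0.0019.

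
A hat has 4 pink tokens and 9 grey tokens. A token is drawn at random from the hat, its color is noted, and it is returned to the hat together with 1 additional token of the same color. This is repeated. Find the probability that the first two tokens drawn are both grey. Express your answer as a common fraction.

After a grey draw the hat holds 10 grey out of 14.
P = (9/13)·(10/14) = 45/91 ≈ 0.4945.

45/91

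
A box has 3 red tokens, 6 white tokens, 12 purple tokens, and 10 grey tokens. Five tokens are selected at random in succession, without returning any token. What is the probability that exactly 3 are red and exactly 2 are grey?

5/18879

Unordered draws without replacement: count favorable combinations over C(31,5).
Favorable = C(3,3) · C(6,0) · C(12,0) · C(10,2) = 45; total = C(31,5) = 169911.
P = 45/169911 = 5/18879 ≈ 0.0003.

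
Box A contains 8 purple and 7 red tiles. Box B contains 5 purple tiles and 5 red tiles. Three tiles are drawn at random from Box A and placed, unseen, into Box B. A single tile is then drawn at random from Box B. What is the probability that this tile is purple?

33/65

Condition on how many of the transferred tiles are purple (from Box A: 8 purple of 15; then Box B has 13 total).
  0 purple: C(8,0)C(7,3)/C(15,3) = 1/13; then P = 5/13
  1 purple: C(8,1)C(7,2)/C(15,3) = 24/65; then P = 6/13
  2 purple: C(8,2)C(7,1)/C(15,3) = 28/65; then P = 7/13
  3 purple: C(8,3)C(7,0)/C(15,3) = 8/65; then P = 8/13
P(purple from Box B) = 33/65 ≈ 0.5077.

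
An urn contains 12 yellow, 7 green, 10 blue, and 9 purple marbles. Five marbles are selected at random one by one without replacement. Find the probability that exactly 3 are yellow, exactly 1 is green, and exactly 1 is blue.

1100/35853

Unordered draws without replacement: count favorable combinations over C(38,5).
Favorable = C(12,3) · C(7,1) · C(10,1) · C(9,0) = 15400; total = C(38,5) = 501942.
P = 15400/501942 = 1100/35853 ≈ 0.0307.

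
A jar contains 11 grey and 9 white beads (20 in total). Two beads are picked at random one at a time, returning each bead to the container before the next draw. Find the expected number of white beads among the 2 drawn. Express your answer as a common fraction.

By linearity of expectation, E[X] = Σ P(draw i is white); each independent draw has P(white) = 9/20.
E[X] = 2 · 9/20 = 9/10 ≈ 0.9000.

9/10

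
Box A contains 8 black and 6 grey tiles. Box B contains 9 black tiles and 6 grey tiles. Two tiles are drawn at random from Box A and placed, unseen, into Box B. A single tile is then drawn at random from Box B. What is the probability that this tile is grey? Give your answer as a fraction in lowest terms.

48/119

Condition on how many of the transferred tiles are grey (from Box A: 6 grey of 14; then Box B has 17 total).
  0 grey: C(6,0)C(8,2)/C(14,2) = 4/13; then P = 6/17
  1 grey: C(6,1)C(8,1)/C(14,2) = 48/91; then P = 7/17
  2 grey: C(6,2)C(8,0)/C(14,2) = 15/91; then P = 8/17
P(grey from Box B) = 48/119 ≈ 0.4034.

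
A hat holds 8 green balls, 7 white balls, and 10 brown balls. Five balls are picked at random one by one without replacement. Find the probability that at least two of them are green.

1993/3795

Sum the hypergeometric tail for j = 2,…,5 green balls.
Favorable = C(8,2)·C(17,3) + C(8,3)·C(17,2) + C(8,4)·C(17,1) + C(8,5)·C(17,0) = 27902; total = C(25,5) = 53130.
P = 27902/53130 = 1993/3795 ≈ 0.5252.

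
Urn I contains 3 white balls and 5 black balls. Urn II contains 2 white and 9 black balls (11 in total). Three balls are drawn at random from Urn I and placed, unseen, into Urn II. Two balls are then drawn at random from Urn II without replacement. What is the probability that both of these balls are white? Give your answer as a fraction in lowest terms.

25/637

Condition on how many of the transferred balls are white (from Urn I: 3 white of 8; then Urn II has 14 total).
  0 white: C(3,0)C(5,3)/C(8,3) = 5/28; then P = C(2,2)/C(14,2) = 1/91
  1 white: C(3,1)C(5,2)/C(8,3) = 15/28; then P = C(3,2)/C(14,2) = 3/91
  2 white: C(3,2)C(5,1)/C(8,3) = 15/56; then P = C(4,2)/C(14,2) = 6/91
  3 white: C(3,3)C(5,0)/C(8,3) = 1/56; then P = C(5,2)/C(14,2) = 10/91
P(both white) = 25/637 ≈ 0.0392.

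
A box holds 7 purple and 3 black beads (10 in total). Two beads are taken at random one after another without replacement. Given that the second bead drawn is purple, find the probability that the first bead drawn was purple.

P(first=purple and the second bead drawn is purple) = (7/10)·(6/9) = 7/15.
P(the second bead drawn is purple) = Σ over first color = 7/15 + 7/30 = 7/10.
By Bayes, P(first=purple | the second bead drawn is purple) = 7/15 / 7/10 = 2/3 ≈ 0.6667.

2/3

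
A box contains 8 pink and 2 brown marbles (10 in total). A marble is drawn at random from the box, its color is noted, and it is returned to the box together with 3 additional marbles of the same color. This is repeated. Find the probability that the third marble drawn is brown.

Sum over the four possibilities for the first two draws (brown/not-brown each), tracking how the brown count and total change by +3 per draw.
P(third is brown) = 1/5 ≈ 0.2000. (In a Pólya urn every draw has the same marginal probability 2/10.)

1/5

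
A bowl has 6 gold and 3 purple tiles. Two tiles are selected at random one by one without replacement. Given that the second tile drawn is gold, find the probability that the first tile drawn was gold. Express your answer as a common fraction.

5/8

P(first=gold and the second tile drawn is gold) = (6/9)·(5/8) = 5/12.
P(the second tile drawn is gold) = Σ over first color = 5/12 + 1/4 = 2/3.
By Bayes, P(first=gold | the second tile drawn is gold) = 5/12 / 2/3 = 5/8 ≈ 0.6250.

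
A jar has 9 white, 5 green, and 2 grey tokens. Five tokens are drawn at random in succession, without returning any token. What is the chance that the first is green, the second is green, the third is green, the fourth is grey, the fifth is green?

Multiply the conditional probability of each draw in order, without replacement, so each draw removes one from its color and from the total.
P = (5/16) · (4/15) · (3/14) · (2/13) · (2/12) = 1/2184 ≈ 0.0005.

1/2184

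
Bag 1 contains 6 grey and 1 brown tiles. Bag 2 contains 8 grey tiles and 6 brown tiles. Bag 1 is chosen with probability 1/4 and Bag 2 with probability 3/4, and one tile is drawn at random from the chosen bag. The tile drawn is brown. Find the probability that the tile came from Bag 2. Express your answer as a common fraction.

9/10

P(brown | Bag 1) = 1/7; P(brown | Bag 2) = 3/7.
P(brown) = 1/4·1/7 + 3/4·3/7 = 5/14.
By Bayes' rule, P(Bag 2 | brown) = 9/28 / 5/14 = 9/10 ≈ 0.9000.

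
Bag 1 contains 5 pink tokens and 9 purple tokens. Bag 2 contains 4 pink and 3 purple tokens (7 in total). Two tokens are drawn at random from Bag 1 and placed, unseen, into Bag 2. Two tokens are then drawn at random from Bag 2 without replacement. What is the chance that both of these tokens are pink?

68/273

Condition on how many of the transferred tokens are pink (from Bag 1: 5 pink of 14; then Bag 2 has 9 total).
  0 pink: C(5,0)C(9,2)/C(14,2) = 36/91; then P = C(4,2)/C(9,2) = 1/6
  1 pink: C(5,1)C(9,1)/C(14,2) = 45/91; then P = C(5,2)/C(9,2) = 5/18
  2 pink: C(5,2)C(9,0)/C(14,2) = 10/91; then P = C(6,2)/C(9,2) = 5/12
P(both pink) = 68/273 ≈ 0.2491.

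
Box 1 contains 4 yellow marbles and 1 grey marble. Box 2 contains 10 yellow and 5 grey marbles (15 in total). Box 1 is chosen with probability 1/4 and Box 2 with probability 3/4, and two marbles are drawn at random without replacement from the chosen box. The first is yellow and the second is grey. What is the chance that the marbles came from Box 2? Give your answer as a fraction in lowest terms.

25/32

P(E | Box 1) = 1/5; P(E | Box 2) = 5/21.
P(E) = 1/4·1/5 + 3/4·5/21 = 8/35.
By Bayes' rule, P(Box 2 | E) = 5/28 / 8/35 = 25/32 ≈ 0.7812.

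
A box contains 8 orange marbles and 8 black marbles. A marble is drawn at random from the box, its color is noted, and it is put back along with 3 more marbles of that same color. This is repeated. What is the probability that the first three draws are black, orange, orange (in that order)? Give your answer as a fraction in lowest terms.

2/19

Track the composition after each reinforcement of +3.
P = (8/16) · (8/19) · (11/22) = 2/19 ≈ 0.1053.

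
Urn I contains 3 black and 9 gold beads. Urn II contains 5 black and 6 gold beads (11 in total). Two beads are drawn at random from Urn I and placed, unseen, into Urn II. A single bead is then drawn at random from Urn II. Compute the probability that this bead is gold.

15/26

Condition on how many of the transferred beads are gold (from Urn I: 9 gold of 12; then Urn II has 13 total).
  0 gold: C(9,0)C(3,2)/C(12,2) = 1/22; then P = 6/13
  1 gold: C(9,1)C(3,1)/C(12,2) = 9/22; then P = 7/13
  2 gold: C(9,2)C(3,0)/C(12,2) = 6/11; then P = 8/13
P(gold from Urn II) = 15/26 ≈ 0.5769.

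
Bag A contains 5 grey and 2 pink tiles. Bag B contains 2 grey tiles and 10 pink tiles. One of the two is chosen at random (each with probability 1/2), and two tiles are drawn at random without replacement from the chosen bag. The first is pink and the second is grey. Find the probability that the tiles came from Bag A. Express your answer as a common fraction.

11/18

P(E | Bag A) = 5/21; P(E | Bag B) = 5/33.
P(E) = 1/2·5/21 + 1/2·5/33 = 15/77.
By Bayes' rule, P(Bag A | E) = 5/42 / 15/77 = 11/18 ≈ 0.6111.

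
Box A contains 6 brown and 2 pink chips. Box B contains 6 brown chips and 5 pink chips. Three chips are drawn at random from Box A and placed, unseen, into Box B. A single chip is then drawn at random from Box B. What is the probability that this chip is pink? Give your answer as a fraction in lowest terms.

Condition on how many of the transferred chips are pink (from Box A: 2 pink of 8; then Box B has 14 total).
  0 pink: C(2,0)C(6,3)/C(8,3) = 5/14; then P = 5/14
  1 pink: C(2,1)C(6,2)/C(8,3) = 15/28; then P = 6/14
  2 pink: C(2,2)C(6,1)/C(8,3) = 3/28; then P = 7/14
P(pink from Box B) = 23/56 ≈ 0.4107.

23/56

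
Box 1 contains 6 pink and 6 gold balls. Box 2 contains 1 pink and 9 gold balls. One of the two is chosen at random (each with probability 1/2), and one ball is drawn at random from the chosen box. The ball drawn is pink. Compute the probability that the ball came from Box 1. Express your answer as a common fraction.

P(pink | Box 1) = 1/2; P(pink | Box 2) = 1/10.
P(pink) = 1/2·1/2 + 1/2·1/10 = 3/10.
By Bayes' rule, P(Box 1 | pink) = 1/4 / 3/10 = 5/6 ≈ 0.8333.

5/6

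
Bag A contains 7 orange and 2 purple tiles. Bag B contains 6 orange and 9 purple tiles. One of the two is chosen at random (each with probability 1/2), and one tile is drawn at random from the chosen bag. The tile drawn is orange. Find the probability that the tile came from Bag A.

P(orange | Bag A) = 7/9; P(orange | Bag B) = 2/5.
P(orange) = 1/2·7/9 + 1/2·2/5 = 53/90.
By Bayes' rule, P(Bag A | orange) = 7/18 / 53/90 = 35/53 ≈ 0.6604.

35/53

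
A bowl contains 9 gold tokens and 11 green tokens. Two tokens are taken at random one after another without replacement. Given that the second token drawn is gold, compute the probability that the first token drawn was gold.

8/19

P(first=gold and the second token drawn is gold) = (9/20)·(8/19) = 18/95.
P(the second token drawn is gold) = Σ over first color = 18/95 + 99/380 = 9/20.
By Bayes, P(first=gold | the second token drawn is gold) = 18/95 / 9/20 = 8/19 ≈ 0.4211.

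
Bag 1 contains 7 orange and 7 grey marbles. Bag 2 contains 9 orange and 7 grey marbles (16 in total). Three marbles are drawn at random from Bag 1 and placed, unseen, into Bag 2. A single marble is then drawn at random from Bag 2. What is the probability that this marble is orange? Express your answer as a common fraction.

Condition on how many of the transferred marbles are orange (from Bag 1: 7 orange of 14; then Bag 2 has 19 total).
  0 orange: C(7,0)C(7,3)/C(14,3) = 5/52; then P = 9/19
  1 orange: C(7,1)C(7,2)/C(14,3) = 21/52; then P = 10/19
  2 orange: C(7,2)C(7,1)/C(14,3) = 21/52; then P = 11/19
  3 orange: C(7,3)C(7,0)/C(14,3) = 5/52; then P = 12/19
P(orange from Bag 2) = 21/38 ≈ 0.5526.

21/38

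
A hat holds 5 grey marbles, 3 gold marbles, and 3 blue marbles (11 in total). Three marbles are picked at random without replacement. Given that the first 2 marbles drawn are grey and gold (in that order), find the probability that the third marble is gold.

After removing 1 grey, 1 gold, the hat has 2 gold out of 9 remaining.
P(third is gold | given) = 2/9 ≈ 0.2222.

2/9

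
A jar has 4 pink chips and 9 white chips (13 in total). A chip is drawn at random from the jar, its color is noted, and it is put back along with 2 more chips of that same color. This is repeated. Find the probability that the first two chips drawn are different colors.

Either pink then white, or white then pink; after the first draw the total is 15.
P = (4/13)·(9/15) + (9/13)·(4/15) = 24/65 ≈ 0.3692.

24/65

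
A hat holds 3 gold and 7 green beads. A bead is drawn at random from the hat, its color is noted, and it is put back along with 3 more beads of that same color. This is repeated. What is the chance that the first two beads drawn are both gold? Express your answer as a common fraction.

9/65

After a gold draw the hat holds 6 gold out of 13.
P = (3/10)·(6/13) = 9/65 ≈ 0.1385.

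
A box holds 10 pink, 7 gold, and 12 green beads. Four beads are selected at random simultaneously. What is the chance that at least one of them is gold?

2348/3393

Use the complement: P(at least one gold) = 1 − P(no gold).
P(none) = C(22,4)/C(29,4) = 7315/23751.
So P = 1 − 7315/23751 = 2348/3393 ≈ 0.6920.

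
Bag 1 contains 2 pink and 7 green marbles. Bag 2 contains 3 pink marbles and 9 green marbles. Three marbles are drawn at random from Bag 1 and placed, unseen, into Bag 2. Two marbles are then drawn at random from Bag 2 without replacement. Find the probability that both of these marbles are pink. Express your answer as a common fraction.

Condition on how many of the transferred marbles are pink (from Bag 1: 2 pink of 9; then Bag 2 has 15 total).
  0 pink: C(2,0)C(7,3)/C(9,3) = 5/12; then P = C(3,2)/C(15,2) = 1/35
  1 pink: C(2,1)C(7,2)/C(9,3) = 1/2; then P = C(4,2)/C(15,2) = 2/35
  2 pink: C(2,2)C(7,1)/C(9,3) = 1/12; then P = C(5,2)/C(15,2) = 2/21
P(both pink) = 61/1260 ≈ 0.0484.

61/1260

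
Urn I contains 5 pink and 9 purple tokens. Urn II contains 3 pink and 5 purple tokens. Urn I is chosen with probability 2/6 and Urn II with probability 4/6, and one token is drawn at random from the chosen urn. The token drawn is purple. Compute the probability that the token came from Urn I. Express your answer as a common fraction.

P(purple | Urn I) = 9/14; P(purple | Urn II) = 5/8.
P(purple) = 1/3·9/14 + 2/3·5/8 = 53/84.
By Bayes' rule, P(Urn I | purple) = 3/14 / 53/84 = 18/53 ≈ 0.3396.

18/53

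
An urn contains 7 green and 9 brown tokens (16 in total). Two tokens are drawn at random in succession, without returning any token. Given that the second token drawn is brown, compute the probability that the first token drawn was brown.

P(first=brown and the second token drawn is brown) = (9/16)·(8/15) = 3/10.
P(the second token drawn is brown) = Σ over first color = 21/80 + 3/10 = 9/16.
By Bayes, P(first=brown | the second token drawn is brown) = 3/10 / 9/16 = 8/15 ≈ 0.5333.

8/15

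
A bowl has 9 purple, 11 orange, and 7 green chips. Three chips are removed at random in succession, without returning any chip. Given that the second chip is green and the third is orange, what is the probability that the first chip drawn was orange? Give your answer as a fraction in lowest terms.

P(first=orange and the second chip is green and the third is orange) = (11/27)·(7/26)·(10/25) = 77/1755.
P(E) = Σ over first color = 77/1950 + 77/1755 + 77/2925 = 77/702.
By Bayes, P(first=orange | E) = 77/1755 / 77/702 = 2/5 ≈ 0.4000.

2/5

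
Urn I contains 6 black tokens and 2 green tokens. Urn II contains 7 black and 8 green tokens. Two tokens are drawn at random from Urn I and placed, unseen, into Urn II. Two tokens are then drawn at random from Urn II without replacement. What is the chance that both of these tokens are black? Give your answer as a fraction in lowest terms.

Condition on how many of the transferred tokens are black (from Urn I: 6 black of 8; then Urn II has 17 total).
  0 black: C(6,0)C(2,2)/C(8,2) = 1/28; then P = C(7,2)/C(17,2) = 21/136
  1 black: C(6,1)C(2,1)/C(8,2) = 3/7; then P = C(8,2)/C(17,2) = 7/34
  2 black: C(6,2)C(2,0)/C(8,2) = 15/28; then P = C(9,2)/C(17,2) = 9/34
P(both black) = 897/3808 ≈ 0.2356.

897/3808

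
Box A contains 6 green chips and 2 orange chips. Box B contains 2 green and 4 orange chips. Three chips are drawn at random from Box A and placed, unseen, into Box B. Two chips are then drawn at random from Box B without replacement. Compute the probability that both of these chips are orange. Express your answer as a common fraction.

85/336

Condition on how many of the transferred chips are orange (from Box A: 2 orange of 8; then Box B has 9 total).
  0 orange: C(2,0)C(6,3)/C(8,3) = 5/14; then P = C(4,2)/C(9,2) = 1/6
  1 orange: C(2,1)C(6,2)/C(8,3) = 15/28; then P = C(5,2)/C(9,2) = 5/18
  2 orange: C(2,2)C(6,1)/C(8,3) = 3/28; then P = C(6,2)/C(9,2) = 5/12
P(both orange) = 85/336 ≈ 0.2530.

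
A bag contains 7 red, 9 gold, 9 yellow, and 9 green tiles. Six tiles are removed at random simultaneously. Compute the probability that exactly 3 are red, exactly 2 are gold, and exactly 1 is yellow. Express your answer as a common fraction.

2835/336226

Unordered draws without replacement: count favorable combinations over C(34,6).
Favorable = C(7,3) · C(9,2) · C(9,1) · C(9,0) = 11340; total = C(34,6) = 1344904.
P = 11340/1344904 = 2835/336226 ≈ 0.0084.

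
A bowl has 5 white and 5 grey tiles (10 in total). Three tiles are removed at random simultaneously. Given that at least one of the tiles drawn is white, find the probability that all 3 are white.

P(all 3 white) = C(5,3)/C(10,3) = 1/12; P(at least one white) = 1 − C(5,3)/C(10,3) = 11/12.
Since 'all 3 white' ⊆ 'at least one white', P(all 3 | at least one) = 1/12 / 11/12 = 1/11 ≈ 0.0909.

1/11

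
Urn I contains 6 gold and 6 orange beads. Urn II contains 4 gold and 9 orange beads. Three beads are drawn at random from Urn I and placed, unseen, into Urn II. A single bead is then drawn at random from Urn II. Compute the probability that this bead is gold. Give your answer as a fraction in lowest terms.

11/32

Condition on how many of the transferred beads are gold (from Urn I: 6 gold of 12; then Urn II has 16 total).
  0 gold: C(6,0)C(6,3)/C(12,3) = 1/11; then P = 4/16
  1 gold: C(6,1)C(6,2)/C(12,3) = 9/22; then P = 5/16
  2 gold: C(6,2)C(6,1)/C(12,3) = 9/22; then P = 6/16
  3 gold: C(6,3)C(6,0)/C(12,3) = 1/11; then P = 7/16
P(gold from Urn II) = 11/32 ≈ 0.3438.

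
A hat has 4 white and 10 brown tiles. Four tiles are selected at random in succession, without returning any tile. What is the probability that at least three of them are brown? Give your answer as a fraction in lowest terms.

690/1001

Sum the hypergeometric tail for j = 3,…,4 brown tiles.
Favorable = C(10,3)·C(4,1) + C(10,4)·C(4,0) = 690; total = C(14,4) = 1001.
P = 690/1001 = 690/1001 ≈ 0.6893.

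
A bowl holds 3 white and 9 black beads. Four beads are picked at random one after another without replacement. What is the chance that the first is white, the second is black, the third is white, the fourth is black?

2/55

Multiply the conditional probability of each draw in order, without replacement, so each draw removes one from its color and from the total.
P = (3/12) · (9/11) · (2/10) · (8/9) = 2/55 ≈ 0.0364.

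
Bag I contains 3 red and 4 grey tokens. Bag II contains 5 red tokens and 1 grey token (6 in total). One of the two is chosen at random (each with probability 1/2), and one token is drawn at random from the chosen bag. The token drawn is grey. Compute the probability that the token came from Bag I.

P(grey | Bag I) = 4/7; P(grey | Bag II) = 1/6.
P(grey) = 1/2·4/7 + 1/2·1/6 = 31/84.
By Bayes' rule, P(Bag I | grey) = 2/7 / 31/84 = 24/31 ≈ 0.7742.

24/31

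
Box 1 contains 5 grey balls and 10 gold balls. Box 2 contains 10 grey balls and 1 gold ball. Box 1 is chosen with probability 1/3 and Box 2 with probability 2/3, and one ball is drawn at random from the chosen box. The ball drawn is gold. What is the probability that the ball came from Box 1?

P(gold | Box 1) = 2/3; P(gold | Box 2) = 1/11.
P(gold) = 1/3·2/3 + 2/3·1/11 = 28/99.
By Bayes' rule, P(Box 1 | gold) = 2/9 / 28/99 = 11/14 ≈ 0.7857.

11/14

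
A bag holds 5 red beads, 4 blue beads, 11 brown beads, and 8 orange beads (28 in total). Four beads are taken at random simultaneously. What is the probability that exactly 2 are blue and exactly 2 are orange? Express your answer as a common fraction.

8/975

Unordered draws without replacement: count favorable combinations over C(28,4).
Favorable = C(5,0) · C(4,2) · C(11,0) · C(8,2) = 168; total = C(28,4) = 20475.
P = 168/20475 = 8/975 ≈ 0.0082.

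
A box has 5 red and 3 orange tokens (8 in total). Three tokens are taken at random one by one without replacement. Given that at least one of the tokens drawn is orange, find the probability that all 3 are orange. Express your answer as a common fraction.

1/46

P(all 3 orange) = C(3,3)/C(8,3) = 1/56; P(at least one orange) = 1 − C(5,3)/C(8,3) = 23/28.
Since 'all 3 orange' ⊆ 'at least one orange', P(all 3 | at least one) = 1/56 / 23/28 = 1/46 ≈ 0.0217.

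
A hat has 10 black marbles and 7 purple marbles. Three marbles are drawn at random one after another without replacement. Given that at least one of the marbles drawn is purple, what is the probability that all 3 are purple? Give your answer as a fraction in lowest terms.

1/16

P(all 3 purple) = C(7,3)/C(17,3) = 7/136; P(at least one purple) = 1 − C(10,3)/C(17,3) = 14/17.
Since 'all 3 purple' ⊆ 'at least one purple', P(all 3 | at least one) = 7/136 / 14/17 = 1/16 ≈ 0.0625.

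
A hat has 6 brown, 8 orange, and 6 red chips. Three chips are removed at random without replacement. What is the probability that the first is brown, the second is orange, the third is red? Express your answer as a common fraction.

4/95

Multiply the conditional probability of each draw in order, without replacement, so each draw removes one from its color and from the total.
P = (6/20) · (8/19) · (6/18) = 4/95 ≈ 0.0421.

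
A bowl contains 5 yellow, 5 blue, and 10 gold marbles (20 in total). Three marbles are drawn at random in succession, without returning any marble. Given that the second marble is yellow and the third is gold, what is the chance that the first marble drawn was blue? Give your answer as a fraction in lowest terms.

P(first=blue and the second marble is yellow and the third is gold) = (5/20)·(5/19)·(10/18) = 25/684.
P(E) = Σ over first color = 5/171 + 25/684 + 5/76 = 5/38.
By Bayes, P(first=blue | E) = 25/684 / 5/38 = 5/18 ≈ 0.2778.

5/18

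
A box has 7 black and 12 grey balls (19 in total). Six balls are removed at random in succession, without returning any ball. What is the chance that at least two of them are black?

Sum the hypergeometric tail for j = 2,…,6 black balls.
Favorable = C(7,2)·C(12,4) + C(7,3)·C(12,3) + C(7,4)·C(12,2) + C(7,5)·C(12,1) + C(7,6)·C(12,0) = 20664; total = C(19,6) = 27132.
P = 20664/27132 = 246/323 ≈ 0.7616.

246/323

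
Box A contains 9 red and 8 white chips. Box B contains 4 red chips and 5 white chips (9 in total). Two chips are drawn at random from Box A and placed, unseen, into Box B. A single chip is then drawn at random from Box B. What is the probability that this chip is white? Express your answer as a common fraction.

101/187

Condition on how many of the transferred chips are white (from Box A: 8 white of 17; then Box B has 11 total).
  0 white: C(8,0)C(9,2)/C(17,2) = 9/34; then P = 5/11
  1 white: C(8,1)C(9,1)/C(17,2) = 9/17; then P = 6/11
  2 white: C(8,2)C(9,0)/C(17,2) = 7/34; then P = 7/11
P(white from Box B) = 101/187 ≈ 0.5401.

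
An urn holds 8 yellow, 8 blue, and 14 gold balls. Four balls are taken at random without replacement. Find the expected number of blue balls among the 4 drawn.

By linearity of expectation, E[X] = Σ P(draw i is blue); by symmetry each draw (even without replacement) has P(blue) = 8/30.
E[X] = 4 · 8/30 = 16/15 ≈ 1.0667.

16/15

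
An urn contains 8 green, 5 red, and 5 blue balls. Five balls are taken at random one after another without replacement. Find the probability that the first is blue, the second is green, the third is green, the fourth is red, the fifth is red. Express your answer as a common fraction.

5/918

Multiply the conditional probability of each draw in order, without replacement, so each draw removes one from its color and from the total.
P = (5/18) · (8/17) · (7/16) · (5/15) · (4/14) = 5/918 ≈ 0.0054.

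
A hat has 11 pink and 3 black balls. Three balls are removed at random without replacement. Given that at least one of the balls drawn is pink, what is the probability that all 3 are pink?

5/11

P(all 3 pink) = C(11,3)/C(14,3) = 165/364; P(at least one pink) = 1 − C(3,3)/C(14,3) = 363/364.
Since 'all 3 pink' ⊆ 'at least one pink', P(all 3 | at least one) = 165/364 / 363/364 = 5/11 ≈ 0.4545.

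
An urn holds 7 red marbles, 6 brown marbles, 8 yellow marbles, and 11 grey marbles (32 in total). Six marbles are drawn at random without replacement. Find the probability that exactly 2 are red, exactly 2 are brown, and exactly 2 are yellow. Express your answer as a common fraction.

Unordered draws without replacement: count favorable combinations over C(32,6).
Favorable = C(7,2) · C(6,2) · C(8,2) · C(11,0) = 8820; total = C(32,6) = 906192.
P = 8820/906192 = 35/3596 ≈ 0.0097.

35/3596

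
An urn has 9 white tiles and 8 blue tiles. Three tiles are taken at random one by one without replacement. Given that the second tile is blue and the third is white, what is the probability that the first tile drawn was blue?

P(first=blue and the second tile is blue and the third is white) = (8/17)·(7/16)·(9/15) = 21/170.
P(E) = Σ over first color = 12/85 + 21/170 = 9/34.
By Bayes, P(first=blue | E) = 21/170 / 9/34 = 7/15 ≈ 0.4667.

7/15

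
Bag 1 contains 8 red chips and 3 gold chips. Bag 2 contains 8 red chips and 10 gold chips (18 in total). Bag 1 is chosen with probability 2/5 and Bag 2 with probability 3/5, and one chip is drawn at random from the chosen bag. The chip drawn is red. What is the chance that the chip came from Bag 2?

P(red | Bag 1) = 8/11; P(red | Bag 2) = 4/9.
P(red) = 2/5·8/11 + 3/5·4/9 = 92/165.
By Bayes' rule, P(Bag 2 | red) = 4/15 / 92/165 = 11/23 ≈ 0.4783.

11/23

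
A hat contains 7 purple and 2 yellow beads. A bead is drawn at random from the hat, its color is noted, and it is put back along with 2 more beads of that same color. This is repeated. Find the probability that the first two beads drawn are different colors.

Either yellow then purple, or purple then yellow; after the first draw the total is 11.
P = (2/9)·(7/11) + (7/9)·(2/11) = 28/99 ≈ 0.2828.

28/99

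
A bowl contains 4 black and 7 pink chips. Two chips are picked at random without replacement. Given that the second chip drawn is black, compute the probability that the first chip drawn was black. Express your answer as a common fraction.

3/10

P(first=black and the second chip drawn is black) = (4/11)·(3/10) = 6/55.
P(the second chip drawn is black) = Σ over first color = 6/55 + 14/55 = 4/11.
By Bayes, P(first=black | the second chip drawn is black) = 6/55 / 4/11 = 3/10 ≈ 0.3000.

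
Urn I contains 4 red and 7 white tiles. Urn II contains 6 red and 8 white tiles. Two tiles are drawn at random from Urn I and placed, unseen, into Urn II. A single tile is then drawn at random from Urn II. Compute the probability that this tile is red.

37/88

Condition on how many of the transferred tiles are red (from Urn I: 4 red of 11; then Urn II has 16 total).
  0 red: C(4,0)C(7,2)/C(11,2) = 21/55; then P = 6/16
  1 red: C(4,1)C(7,1)/C(11,2) = 28/55; then P = 7/16
  2 red: C(4,2)C(7,0)/C(11,2) = 6/55; then P = 8/16
P(red from Urn II) = 37/88 ≈ 0.4205.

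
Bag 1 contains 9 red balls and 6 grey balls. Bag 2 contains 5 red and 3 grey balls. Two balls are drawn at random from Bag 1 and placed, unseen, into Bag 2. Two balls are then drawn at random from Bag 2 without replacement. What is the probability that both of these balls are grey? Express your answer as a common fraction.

194/1575

Condition on how many of the transferred balls are grey (from Bag 1: 6 grey of 15; then Bag 2 has 10 total).
  0 grey: C(6,0)C(9,2)/C(15,2) = 12/35; then P = C(3,2)/C(10,2) = 1/15
  1 grey: C(6,1)C(9,1)/C(15,2) = 18/35; then P = C(4,2)/C(10,2) = 2/15
  2 grey: C(6,2)C(9,0)/C(15,2) = 1/7; then P = C(5,2)/C(10,2) = 2/9
P(both grey) = 194/1575 ≈ 0.1232.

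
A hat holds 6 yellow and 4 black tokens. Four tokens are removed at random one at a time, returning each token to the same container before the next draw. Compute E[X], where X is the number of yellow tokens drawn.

12/5

By linearity of expectation, E[X] = Σ P(draw i is yellow); each independent draw has P(yellow) = 6/10.
E[X] = 4 · 6/10 = 12/5 ≈ 2.4000.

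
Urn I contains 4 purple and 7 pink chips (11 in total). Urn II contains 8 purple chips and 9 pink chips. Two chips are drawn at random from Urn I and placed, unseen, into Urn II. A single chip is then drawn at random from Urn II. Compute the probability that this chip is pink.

Condition on how many of the transferred chips are pink (from Urn I: 7 pink of 11; then Urn II has 19 total).
  0 pink: C(7,0)C(4,2)/C(11,2) = 6/55; then P = 9/19
  1 pink: C(7,1)C(4,1)/C(11,2) = 28/55; then P = 10/19
  2 pink: C(7,2)C(4,0)/C(11,2) = 21/55; then P = 11/19
P(pink from Urn II) = 113/209 ≈ 0.5407.

113/209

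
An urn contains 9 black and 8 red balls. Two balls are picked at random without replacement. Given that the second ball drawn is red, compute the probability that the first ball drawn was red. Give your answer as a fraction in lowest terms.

P(first=red and the second ball drawn is red) = (8/17)·(7/16) = 7/34.
P(the second ball drawn is red) = Σ over first color = 9/34 + 7/34 = 8/17.
By Bayes, P(first=red | the second ball drawn is red) = 7/34 / 8/17 = 7/16 ≈ 0.4375.

7/16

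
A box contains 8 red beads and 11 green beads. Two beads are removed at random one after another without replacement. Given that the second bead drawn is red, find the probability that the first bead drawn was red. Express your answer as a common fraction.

7/18

P(first=red and the second bead drawn is red) = (8/19)·(7/18) = 28/171.
P(the second bead drawn is red) = Σ over first color = 28/171 + 44/171 = 8/19.
By Bayes, P(first=red | the second bead drawn is red) = 28/171 / 8/19 = 7/18 ≈ 0.3889.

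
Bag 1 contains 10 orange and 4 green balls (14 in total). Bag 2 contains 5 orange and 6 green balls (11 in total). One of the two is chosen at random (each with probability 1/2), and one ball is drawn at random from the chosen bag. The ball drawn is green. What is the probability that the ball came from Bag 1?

11/32

P(green | Bag 1) = 2/7; P(green | Bag 2) = 6/11.
P(green) = 1/2·2/7 + 1/2·6/11 = 32/77.
By Bayes' rule, P(Bag 1 | green) = 1/7 / 32/77 = 11/32 ≈ 0.3438.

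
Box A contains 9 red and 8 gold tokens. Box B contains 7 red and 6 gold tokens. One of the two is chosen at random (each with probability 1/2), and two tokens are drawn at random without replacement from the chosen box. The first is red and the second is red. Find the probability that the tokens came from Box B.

P(E | Box A) = 9/34; P(E | Box B) = 7/26.
P(E) = 1/2·9/34 + 1/2·7/26 = 59/221.
By Bayes' rule, P(Box B | E) = 7/52 / 59/221 = 119/236 ≈ 0.5042.

119/236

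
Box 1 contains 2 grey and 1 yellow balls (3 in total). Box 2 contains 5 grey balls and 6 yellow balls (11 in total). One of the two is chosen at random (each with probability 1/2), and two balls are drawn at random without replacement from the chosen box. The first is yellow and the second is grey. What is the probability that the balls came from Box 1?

11/20

P(E | Box 1) = 1/3; P(E | Box 2) = 3/11.
P(E) = 1/2·1/3 + 1/2·3/11 = 10/33.
By Bayes' rule, P(Box 1 | E) = 1/6 / 10/33 = 11/20 ≈ 0.5500.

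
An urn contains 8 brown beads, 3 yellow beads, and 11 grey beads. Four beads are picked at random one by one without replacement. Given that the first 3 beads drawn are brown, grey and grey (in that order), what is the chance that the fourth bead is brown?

After removing 1 brown, 2 grey, the urn has 7 brown out of 19 remaining.
P(fourth is brown | given) = 7/19 ≈ 0.3684.

7/19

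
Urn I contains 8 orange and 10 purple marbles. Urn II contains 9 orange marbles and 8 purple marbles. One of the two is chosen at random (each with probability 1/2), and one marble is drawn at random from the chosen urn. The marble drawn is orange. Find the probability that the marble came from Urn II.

81/149

P(orange | Urn I) = 4/9; P(orange | Urn II) = 9/17.
P(orange) = 1/2·4/9 + 1/2·9/17 = 149/306.
By Bayes' rule, P(Urn II | orange) = 9/34 / 149/306 = 81/149 ≈ 0.5436.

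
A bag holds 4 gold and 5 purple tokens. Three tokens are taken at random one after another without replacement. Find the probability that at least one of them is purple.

Use the complement: P(at least one purple) = 1 − P(no purple).
P(none) = C(4,3)/C(9,3) = 4/84.
So P = 1 − 4/84 = 20/21 ≈ 0.9524.

20/21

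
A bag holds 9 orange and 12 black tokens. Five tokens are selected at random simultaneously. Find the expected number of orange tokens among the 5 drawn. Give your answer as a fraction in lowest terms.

By linearity of expectation, E[X] = Σ P(draw i is orange); by symmetry each draw (even without replacement) has P(orange) = 9/21.
E[X] = 5 · 9/21 = 15/7 ≈ 2.1429.

15/7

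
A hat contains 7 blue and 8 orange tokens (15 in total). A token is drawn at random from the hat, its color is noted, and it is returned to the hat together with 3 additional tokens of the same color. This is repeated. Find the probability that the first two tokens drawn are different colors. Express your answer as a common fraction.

56/135

Either blue then orange, or orange then blue; after the first draw the total is 18.
P = (7/15)·(8/18) + (8/15)·(7/18) = 56/135 ≈ 0.4148.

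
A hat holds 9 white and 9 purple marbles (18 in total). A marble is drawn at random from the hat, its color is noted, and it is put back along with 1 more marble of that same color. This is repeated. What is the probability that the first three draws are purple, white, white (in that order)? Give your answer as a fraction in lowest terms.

Track the composition after each reinforcement of +1.
P = (9/18) · (9/19) · (10/20) = 9/76 ≈ 0.1184.

9/76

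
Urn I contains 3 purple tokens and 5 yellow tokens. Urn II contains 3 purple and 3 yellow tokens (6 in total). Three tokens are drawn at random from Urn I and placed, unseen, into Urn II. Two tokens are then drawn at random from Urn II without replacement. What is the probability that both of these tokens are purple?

Condition on how many of the transferred tokens are purple (from Urn I: 3 purple of 8; then Urn II has 9 total).
  0 purple: C(3,0)C(5,3)/C(8,3) = 5/28; then P = C(3,2)/C(9,2) = 1/12
  1 purple: C(3,1)C(5,2)/C(8,3) = 15/28; then P = C(4,2)/C(9,2) = 1/6
  2 purple: C(3,2)C(5,1)/C(8,3) = 15/56; then P = C(5,2)/C(9,2) = 5/18
  3 purple: C(3,3)C(5,0)/C(8,3) = 1/56; then P = C(6,2)/C(9,2) = 5/12
P(both purple) = 125/672 ≈ 0.1860.

125/672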